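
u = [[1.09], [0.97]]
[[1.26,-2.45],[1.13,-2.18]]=u@[[1.16, -2.25]]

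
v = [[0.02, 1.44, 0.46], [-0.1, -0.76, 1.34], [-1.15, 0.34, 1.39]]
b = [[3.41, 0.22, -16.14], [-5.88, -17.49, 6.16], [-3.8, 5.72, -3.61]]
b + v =[[3.43, 1.66, -15.68], [-5.98, -18.25, 7.50], [-4.95, 6.06, -2.22]]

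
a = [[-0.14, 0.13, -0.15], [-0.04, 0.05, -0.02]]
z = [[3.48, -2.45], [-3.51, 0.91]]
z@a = [[-0.39, 0.33, -0.47], [0.46, -0.41, 0.51]]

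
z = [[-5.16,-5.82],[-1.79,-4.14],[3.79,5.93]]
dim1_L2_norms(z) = [7.78, 4.51, 7.04]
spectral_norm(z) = 11.34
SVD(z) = [[-0.68, 0.65], [-0.39, -0.72], [0.62, 0.26]] @ diag([11.343394981026098, 1.3031079404377612]) @ [[0.58, 0.82], [-0.82, 0.58]]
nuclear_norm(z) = 12.65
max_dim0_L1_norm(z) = 15.89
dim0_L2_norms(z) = [6.65, 9.28]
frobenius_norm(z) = 11.42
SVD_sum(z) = [[-4.47, -6.31], [-2.55, -3.60], [4.07, 5.73]] + [[-0.69, 0.49], [0.76, -0.54], [-0.28, 0.20]]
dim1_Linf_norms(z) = [5.82, 4.14, 5.93]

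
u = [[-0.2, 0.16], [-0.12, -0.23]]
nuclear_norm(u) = 0.51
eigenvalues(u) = [(-0.21+0.14j), (-0.21-0.14j)]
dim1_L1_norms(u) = [0.36, 0.35]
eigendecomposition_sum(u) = [[(-0.1+0.08j), 0.08+0.12j], [-0.06-0.09j, (-0.11+0.06j)]] + [[(-0.1-0.08j), 0.08-0.12j],[-0.06+0.09j, (-0.11-0.06j)]]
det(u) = 0.07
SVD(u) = [[-0.68,0.73], [0.73,0.68]] @ diag([0.28156383221334996, 0.23156383221334997]) @ [[0.17, -0.98], [-0.98, -0.17]]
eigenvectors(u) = [[(0.76+0j), 0.76-0.00j], [-0.07+0.65j, (-0.07-0.65j)]]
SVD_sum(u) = [[-0.03, 0.19], [0.04, -0.20]] + [[-0.17, -0.03], [-0.16, -0.03]]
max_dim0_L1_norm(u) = 0.39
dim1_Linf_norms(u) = [0.2, 0.23]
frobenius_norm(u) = 0.36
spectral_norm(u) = 0.28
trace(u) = -0.43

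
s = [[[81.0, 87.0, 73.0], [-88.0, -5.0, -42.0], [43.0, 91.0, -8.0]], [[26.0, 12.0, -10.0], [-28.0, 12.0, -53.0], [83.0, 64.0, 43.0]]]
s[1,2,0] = 83.0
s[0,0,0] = 81.0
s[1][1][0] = -28.0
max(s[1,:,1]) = 64.0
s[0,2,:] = [43.0, 91.0, -8.0]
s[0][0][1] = 87.0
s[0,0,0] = 81.0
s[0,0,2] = 73.0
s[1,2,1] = 64.0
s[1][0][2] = -10.0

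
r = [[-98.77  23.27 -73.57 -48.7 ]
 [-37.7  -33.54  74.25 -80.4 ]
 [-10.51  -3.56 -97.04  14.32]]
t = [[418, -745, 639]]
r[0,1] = 23.27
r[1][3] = -80.4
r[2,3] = 14.32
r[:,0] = [-98.77, -37.7, -10.51]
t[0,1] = -745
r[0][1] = 23.27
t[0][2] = 639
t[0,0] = 418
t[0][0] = 418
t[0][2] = 639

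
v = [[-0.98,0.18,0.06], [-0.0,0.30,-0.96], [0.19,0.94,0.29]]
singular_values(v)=[1.01, 1.0, 1.0]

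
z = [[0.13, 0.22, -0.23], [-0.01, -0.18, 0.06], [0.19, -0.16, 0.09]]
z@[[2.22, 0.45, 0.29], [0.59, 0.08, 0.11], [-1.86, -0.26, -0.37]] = [[0.85, 0.14, 0.15], [-0.24, -0.03, -0.04], [0.16, 0.05, 0.00]]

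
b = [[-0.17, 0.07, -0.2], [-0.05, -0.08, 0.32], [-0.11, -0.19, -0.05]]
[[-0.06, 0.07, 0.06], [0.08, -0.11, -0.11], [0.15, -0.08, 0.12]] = b @ [[-0.03,0.03,0.01],[-0.78,0.44,-0.49],[0.06,-0.22,-0.48]]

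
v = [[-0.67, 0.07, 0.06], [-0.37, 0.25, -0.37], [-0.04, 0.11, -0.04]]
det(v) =-0.022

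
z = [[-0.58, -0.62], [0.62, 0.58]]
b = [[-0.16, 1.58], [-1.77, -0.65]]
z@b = [[1.19, -0.51], [-1.13, 0.6]]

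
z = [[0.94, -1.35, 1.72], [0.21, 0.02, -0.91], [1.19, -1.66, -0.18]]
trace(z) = 0.78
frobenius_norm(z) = 3.28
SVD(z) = [[-0.79,0.45,-0.41], [0.12,-0.54,-0.83], [-0.60,-0.71,0.37]] @ diag([2.8591373299144753, 1.5956336505217792, 0.1431327426274686]) @ [[-0.5, 0.72, -0.48],[-0.33, 0.35, 0.88],[-0.8, -0.60, -0.07]]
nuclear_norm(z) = 4.60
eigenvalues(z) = [-1.61, 2.2, 0.18]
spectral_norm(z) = 2.86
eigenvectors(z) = [[-0.29, 0.85, -0.82], [0.5, -0.13, -0.57], [0.82, 0.52, -0.09]]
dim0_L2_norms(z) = [1.53, 2.14, 1.95]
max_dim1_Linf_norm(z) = 1.72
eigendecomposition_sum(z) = [[-0.19, 0.22, 0.37],[0.33, -0.37, -0.63],[0.54, -0.62, -1.04]] + [[1.06, -1.74, 1.43], [-0.17, 0.27, -0.23], [0.64, -1.06, 0.87]] + [[0.07, 0.17, -0.08],[0.05, 0.12, -0.05],[0.01, 0.02, -0.01]]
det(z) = -0.65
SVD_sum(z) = [[1.13,-1.64,1.08], [-0.17,0.25,-0.16], [0.85,-1.23,0.82]] + [[-0.24, 0.25, 0.63], [0.29, -0.3, -0.75], [0.38, -0.39, -0.99]] + [[0.05, 0.03, 0.00], [0.1, 0.07, 0.01], [-0.04, -0.03, -0.0]]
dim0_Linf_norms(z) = [1.19, 1.66, 1.72]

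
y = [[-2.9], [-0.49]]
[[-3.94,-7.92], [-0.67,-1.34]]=y @ [[1.36, 2.73]]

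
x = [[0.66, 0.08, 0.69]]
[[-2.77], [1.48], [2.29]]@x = [[-1.83, -0.22, -1.91],[0.98, 0.12, 1.02],[1.51, 0.18, 1.58]]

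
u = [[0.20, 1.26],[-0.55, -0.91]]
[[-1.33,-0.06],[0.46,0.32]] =u@[[1.24, -0.69],[-1.25, 0.06]]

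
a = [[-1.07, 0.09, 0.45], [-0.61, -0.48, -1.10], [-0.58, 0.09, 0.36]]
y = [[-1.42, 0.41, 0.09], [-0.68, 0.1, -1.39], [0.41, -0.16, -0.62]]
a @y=[[1.64, -0.5, -0.5], [0.74, -0.12, 1.29], [0.91, -0.29, -0.40]]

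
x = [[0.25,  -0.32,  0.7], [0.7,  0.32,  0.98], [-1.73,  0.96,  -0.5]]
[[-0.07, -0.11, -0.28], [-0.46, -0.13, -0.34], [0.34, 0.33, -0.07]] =x @ [[-0.33,-0.12,0.17], [-0.31,0.09,-0.01], [-0.13,-0.08,-0.46]]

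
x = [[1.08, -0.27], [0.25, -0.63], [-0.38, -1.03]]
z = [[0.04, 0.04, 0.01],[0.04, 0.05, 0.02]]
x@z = [[0.03, 0.03, 0.01], [-0.02, -0.02, -0.01], [-0.06, -0.07, -0.02]]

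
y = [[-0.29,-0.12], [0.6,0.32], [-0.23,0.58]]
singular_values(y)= [0.76, 0.62]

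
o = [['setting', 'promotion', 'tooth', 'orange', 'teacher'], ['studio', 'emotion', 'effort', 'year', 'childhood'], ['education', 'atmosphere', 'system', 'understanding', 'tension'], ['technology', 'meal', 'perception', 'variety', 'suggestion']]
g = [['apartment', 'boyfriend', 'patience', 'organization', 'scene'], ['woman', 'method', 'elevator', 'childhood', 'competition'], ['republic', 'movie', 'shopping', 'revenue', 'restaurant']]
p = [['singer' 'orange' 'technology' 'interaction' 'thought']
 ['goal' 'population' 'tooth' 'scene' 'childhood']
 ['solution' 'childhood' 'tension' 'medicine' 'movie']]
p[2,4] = 'movie'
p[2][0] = 'solution'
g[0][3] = 'organization'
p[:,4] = ['thought', 'childhood', 'movie']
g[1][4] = 'competition'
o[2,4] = 'tension'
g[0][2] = 'patience'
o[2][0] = 'education'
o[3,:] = ['technology', 'meal', 'perception', 'variety', 'suggestion']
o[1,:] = ['studio', 'emotion', 'effort', 'year', 'childhood']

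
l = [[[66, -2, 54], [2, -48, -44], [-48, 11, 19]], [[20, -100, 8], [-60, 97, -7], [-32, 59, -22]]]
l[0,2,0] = -48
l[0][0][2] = 54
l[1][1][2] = -7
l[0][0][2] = 54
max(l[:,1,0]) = 2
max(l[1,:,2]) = 8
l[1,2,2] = -22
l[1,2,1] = 59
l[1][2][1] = 59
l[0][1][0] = 2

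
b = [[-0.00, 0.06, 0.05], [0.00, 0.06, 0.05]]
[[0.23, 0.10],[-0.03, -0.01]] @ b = [[0.00, 0.02, 0.02], [0.0, -0.00, -0.0]]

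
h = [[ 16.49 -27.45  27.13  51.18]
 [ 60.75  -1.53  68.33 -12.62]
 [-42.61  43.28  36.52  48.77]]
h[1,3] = -12.62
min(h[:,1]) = -27.45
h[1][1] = -1.53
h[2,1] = 43.28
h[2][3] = 48.77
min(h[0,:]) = -27.45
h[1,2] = 68.33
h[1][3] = -12.62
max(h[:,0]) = 60.75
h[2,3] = 48.77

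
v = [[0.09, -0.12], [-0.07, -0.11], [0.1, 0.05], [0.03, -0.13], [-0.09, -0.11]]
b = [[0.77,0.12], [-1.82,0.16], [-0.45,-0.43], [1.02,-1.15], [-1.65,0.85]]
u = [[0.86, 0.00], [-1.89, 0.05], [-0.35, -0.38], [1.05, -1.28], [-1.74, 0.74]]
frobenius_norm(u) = 3.30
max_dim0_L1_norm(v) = 0.52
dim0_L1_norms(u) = [5.89, 2.45]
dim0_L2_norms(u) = [2.93, 1.53]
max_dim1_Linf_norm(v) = 0.13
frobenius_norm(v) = 0.30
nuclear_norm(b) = 4.10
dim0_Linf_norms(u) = [1.89, 1.28]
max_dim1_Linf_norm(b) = 1.82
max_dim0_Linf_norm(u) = 1.89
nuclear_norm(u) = 4.26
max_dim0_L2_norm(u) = 2.93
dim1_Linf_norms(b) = [0.77, 1.82, 0.45, 1.15, 1.65]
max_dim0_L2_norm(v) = 0.24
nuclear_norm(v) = 0.42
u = b + v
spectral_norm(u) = 3.08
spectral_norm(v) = 0.25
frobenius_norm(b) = 3.18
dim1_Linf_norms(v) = [0.12, 0.11, 0.1, 0.13, 0.11]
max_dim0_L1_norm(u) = 5.89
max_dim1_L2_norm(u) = 1.89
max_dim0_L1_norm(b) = 5.71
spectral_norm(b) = 2.98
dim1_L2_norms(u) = [0.86, 1.89, 0.52, 1.66, 1.89]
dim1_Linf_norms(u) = [0.86, 1.89, 0.38, 1.28, 1.74]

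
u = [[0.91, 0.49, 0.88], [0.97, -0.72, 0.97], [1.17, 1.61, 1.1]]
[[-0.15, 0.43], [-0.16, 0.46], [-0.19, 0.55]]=u@[[-0.14, 0.41], [-0.00, 0.00], [-0.02, 0.06]]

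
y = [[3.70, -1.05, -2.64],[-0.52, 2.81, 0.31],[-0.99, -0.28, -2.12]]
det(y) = -27.97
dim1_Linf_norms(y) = [3.7, 2.81, 2.12]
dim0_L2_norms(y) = [3.87, 3.01, 3.4]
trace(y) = 4.39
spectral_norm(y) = 4.91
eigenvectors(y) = [[0.39, 0.94, -0.44], [-0.02, -0.33, -0.88], [0.92, -0.13, 0.15]]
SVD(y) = [[-0.93, 0.36, 0.08],[0.34, 0.93, -0.15],[-0.13, -0.11, -0.99]] @ diag([4.914764850024148, 2.4888621146032106, 2.2865370855203624]) @ [[-0.71,0.4,0.58], [0.38,0.91,-0.17], [0.59,-0.10,0.8]]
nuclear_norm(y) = 9.69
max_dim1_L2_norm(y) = 4.66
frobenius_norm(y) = 5.96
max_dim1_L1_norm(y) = 7.39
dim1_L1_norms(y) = [7.39, 3.64, 3.39]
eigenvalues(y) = [-2.53, 4.43, 2.5]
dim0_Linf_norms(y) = [3.7, 2.81, 2.64]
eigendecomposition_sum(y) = [[-0.17, -0.08, -1.0], [0.01, 0.00, 0.04], [-0.39, -0.20, -2.37]] + [[3.52, -2.02, -1.51], [-1.22, 0.7, 0.53], [-0.48, 0.28, 0.21]] + [[0.35, 1.06, -0.13], [0.7, 2.10, -0.26], [-0.12, -0.35, 0.04]]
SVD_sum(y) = [[3.26, -1.84, -2.64], [-1.19, 0.67, 0.97], [0.45, -0.25, -0.36]] + [[0.33,0.81,-0.15], [0.87,2.1,-0.39], [-0.1,-0.25,0.05]] + [[0.11,  -0.02,  0.15],[-0.20,  0.03,  -0.27],[-1.34,  0.22,  -1.80]]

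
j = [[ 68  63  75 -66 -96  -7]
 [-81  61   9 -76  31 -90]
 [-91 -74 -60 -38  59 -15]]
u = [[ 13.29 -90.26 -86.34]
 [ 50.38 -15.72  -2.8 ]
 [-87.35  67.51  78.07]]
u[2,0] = -87.35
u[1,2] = -2.8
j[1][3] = -76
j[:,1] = [63, 61, -74]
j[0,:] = [68, 63, 75, -66, -96, -7]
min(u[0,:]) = -90.26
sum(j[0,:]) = 37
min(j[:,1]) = -74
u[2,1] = 67.51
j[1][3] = -76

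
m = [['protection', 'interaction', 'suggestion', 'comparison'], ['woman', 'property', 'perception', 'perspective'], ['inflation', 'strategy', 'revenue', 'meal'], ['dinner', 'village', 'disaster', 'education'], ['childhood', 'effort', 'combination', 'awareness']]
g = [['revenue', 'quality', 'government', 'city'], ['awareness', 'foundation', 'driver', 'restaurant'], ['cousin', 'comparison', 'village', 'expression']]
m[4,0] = 'childhood'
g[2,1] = 'comparison'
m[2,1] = 'strategy'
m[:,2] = ['suggestion', 'perception', 'revenue', 'disaster', 'combination']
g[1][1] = 'foundation'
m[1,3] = 'perspective'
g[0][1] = 'quality'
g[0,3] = 'city'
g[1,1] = 'foundation'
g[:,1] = ['quality', 'foundation', 'comparison']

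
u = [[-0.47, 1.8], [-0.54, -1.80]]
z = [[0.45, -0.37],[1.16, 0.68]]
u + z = [[-0.02,1.43], [0.62,-1.12]]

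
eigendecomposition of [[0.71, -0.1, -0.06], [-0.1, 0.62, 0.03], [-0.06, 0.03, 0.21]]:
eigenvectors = [[0.84, -0.54, 0.11], [-0.54, -0.84, -0.05], [-0.12, 0.02, 0.99]]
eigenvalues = [0.78, 0.56, 0.2]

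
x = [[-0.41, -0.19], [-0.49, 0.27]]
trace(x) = -0.14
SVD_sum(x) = [[-0.37, 0.06], [-0.52, 0.09]] + [[-0.04,-0.25],[0.03,0.18]]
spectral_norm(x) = 0.65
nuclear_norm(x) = 0.96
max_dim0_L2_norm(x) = 0.64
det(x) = -0.20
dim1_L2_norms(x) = [0.45, 0.56]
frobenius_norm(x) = 0.72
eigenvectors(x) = [[-0.85, 0.23], [-0.52, -0.97]]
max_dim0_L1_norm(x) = 0.9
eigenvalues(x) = [-0.53, 0.39]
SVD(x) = [[-0.57, -0.82], [-0.82, 0.57]] @ diag([0.6463620647793207, 0.3153031576343838]) @ [[0.98, -0.17], [0.17, 0.98]]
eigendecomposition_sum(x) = [[-0.46, -0.11], [-0.28, -0.07]] + [[0.05, -0.08],  [-0.21, 0.34]]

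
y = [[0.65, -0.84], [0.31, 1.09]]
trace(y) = 1.74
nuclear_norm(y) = 2.09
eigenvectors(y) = [[(0.85+0j), (0.85-0j)],[-0.22-0.47j, (-0.22+0.47j)]]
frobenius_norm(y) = 1.55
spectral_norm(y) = 1.39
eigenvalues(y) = [(0.87+0.46j), (0.87-0.46j)]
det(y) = 0.97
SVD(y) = [[-0.67, 0.74], [0.74, 0.67]] @ diag([1.3872644692302505, 0.6984248652584696]) @ [[-0.15, 0.99], [0.99, 0.15]]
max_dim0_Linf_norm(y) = 1.09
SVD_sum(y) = [[0.14,-0.92], [-0.15,1.02]] + [[0.51, 0.08], [0.46, 0.07]]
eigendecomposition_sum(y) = [[(0.33+0.44j), -0.42+0.79j], [(0.16-0.29j), (0.55+0.02j)]] + [[(0.33-0.44j), -0.42-0.79j], [(0.16+0.29j), 0.55-0.02j]]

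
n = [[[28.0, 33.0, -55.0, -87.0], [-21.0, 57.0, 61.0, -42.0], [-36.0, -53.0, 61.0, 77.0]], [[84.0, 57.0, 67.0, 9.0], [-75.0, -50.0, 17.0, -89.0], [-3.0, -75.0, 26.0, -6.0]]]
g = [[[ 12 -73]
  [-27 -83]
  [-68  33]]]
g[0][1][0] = -27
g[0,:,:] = [[12, -73], [-27, -83], [-68, 33]]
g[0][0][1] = -73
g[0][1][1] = -83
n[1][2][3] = -6.0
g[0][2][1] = 33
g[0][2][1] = 33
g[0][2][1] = 33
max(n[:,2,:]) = 77.0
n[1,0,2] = 67.0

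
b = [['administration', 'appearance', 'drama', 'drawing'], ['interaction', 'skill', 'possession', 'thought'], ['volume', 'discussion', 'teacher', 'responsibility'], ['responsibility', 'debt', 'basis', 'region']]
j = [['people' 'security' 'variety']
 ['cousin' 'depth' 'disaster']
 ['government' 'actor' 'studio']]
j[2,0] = 'government'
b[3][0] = 'responsibility'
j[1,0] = 'cousin'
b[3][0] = 'responsibility'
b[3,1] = 'debt'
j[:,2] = ['variety', 'disaster', 'studio']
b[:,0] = ['administration', 'interaction', 'volume', 'responsibility']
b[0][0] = 'administration'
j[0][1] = 'security'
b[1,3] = 'thought'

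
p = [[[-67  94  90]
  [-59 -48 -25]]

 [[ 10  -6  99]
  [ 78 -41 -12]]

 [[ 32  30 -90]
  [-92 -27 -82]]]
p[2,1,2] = -82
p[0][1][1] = -48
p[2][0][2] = -90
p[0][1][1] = -48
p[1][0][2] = 99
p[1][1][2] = -12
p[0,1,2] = -25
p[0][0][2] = 90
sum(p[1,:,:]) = 128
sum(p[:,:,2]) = -20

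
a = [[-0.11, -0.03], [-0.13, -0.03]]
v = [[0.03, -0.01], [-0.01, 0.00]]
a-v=[[-0.14,-0.02], [-0.12,-0.03]]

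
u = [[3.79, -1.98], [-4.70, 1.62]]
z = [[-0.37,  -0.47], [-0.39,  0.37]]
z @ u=[[0.81, -0.03], [-3.22, 1.37]]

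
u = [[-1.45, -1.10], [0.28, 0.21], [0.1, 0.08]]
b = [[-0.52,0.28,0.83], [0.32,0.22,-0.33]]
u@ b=[[0.40, -0.65, -0.84], [-0.08, 0.12, 0.16], [-0.03, 0.05, 0.06]]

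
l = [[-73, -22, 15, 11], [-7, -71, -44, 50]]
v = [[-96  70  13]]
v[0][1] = 70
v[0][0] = -96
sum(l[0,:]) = -69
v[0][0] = -96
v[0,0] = -96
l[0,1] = -22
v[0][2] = 13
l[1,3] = 50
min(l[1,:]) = -71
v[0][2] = 13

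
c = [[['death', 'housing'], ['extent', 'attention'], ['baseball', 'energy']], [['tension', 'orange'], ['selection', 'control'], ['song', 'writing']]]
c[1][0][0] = 'tension'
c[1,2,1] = 'writing'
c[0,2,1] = 'energy'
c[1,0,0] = 'tension'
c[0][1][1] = 'attention'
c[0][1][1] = 'attention'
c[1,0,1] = 'orange'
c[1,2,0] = 'song'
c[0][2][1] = 'energy'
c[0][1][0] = 'extent'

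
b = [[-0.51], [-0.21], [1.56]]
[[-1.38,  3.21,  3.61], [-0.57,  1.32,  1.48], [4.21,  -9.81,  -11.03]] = b@[[2.70, -6.29, -7.07]]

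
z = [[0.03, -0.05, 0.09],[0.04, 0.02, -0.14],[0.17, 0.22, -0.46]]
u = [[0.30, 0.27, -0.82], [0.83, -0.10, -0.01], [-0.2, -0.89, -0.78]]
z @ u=[[-0.05, -0.07, -0.09],[0.06, 0.13, 0.08],[0.33, 0.43, 0.22]]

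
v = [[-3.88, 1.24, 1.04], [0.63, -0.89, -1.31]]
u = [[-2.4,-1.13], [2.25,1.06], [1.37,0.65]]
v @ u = [[13.53,6.37],[-5.31,-2.51]]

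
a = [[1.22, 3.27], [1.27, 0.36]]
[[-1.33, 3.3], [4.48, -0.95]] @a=[[2.57, -3.16], [4.26, 14.31]]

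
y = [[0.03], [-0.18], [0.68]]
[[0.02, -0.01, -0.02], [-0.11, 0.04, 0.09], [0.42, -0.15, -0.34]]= y @ [[0.62, -0.22, -0.50]]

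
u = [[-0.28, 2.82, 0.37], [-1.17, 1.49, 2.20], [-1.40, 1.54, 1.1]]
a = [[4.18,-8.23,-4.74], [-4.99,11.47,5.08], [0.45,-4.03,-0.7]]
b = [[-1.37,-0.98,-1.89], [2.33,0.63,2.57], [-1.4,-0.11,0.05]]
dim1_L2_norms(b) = [2.53, 3.53, 1.41]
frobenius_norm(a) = 17.52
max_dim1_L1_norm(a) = 21.54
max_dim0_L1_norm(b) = 5.1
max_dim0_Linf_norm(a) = 11.47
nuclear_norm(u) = 6.67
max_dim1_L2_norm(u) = 2.9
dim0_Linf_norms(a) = [4.99, 11.47, 5.08]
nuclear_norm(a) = 19.46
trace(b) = -0.69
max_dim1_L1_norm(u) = 4.86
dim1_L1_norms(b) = [4.24, 5.53, 1.56]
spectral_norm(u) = 4.32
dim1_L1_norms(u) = [3.47, 4.86, 4.04]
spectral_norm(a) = 17.43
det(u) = -4.46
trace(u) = 2.31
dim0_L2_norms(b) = [3.04, 1.17, 3.19]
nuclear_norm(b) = 5.93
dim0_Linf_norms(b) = [2.33, 0.98, 2.57]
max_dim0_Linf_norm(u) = 2.82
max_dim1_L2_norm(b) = 3.53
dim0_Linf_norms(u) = [1.4, 2.82, 2.2]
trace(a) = 14.95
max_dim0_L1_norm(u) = 5.85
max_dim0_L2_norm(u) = 3.54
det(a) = -8.91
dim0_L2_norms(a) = [6.52, 14.68, 6.98]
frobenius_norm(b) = 4.56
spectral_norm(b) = 4.40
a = b @ u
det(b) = 2.03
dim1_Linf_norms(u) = [2.82, 2.2, 1.54]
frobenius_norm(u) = 4.71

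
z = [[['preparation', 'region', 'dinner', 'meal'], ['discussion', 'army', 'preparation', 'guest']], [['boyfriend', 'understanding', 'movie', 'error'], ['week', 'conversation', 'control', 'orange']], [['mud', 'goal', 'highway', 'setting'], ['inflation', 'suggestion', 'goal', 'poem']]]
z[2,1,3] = 'poem'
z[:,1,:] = [['discussion', 'army', 'preparation', 'guest'], ['week', 'conversation', 'control', 'orange'], ['inflation', 'suggestion', 'goal', 'poem']]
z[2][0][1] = 'goal'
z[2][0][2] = 'highway'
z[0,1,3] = 'guest'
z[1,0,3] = 'error'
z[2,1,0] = 'inflation'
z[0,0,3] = 'meal'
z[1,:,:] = [['boyfriend', 'understanding', 'movie', 'error'], ['week', 'conversation', 'control', 'orange']]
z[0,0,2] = 'dinner'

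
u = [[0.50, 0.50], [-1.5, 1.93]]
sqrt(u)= [[0.81,0.22], [-0.67,1.44]]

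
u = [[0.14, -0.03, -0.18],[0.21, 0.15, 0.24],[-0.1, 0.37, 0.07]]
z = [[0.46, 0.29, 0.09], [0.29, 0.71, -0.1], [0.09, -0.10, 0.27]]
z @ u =[[0.12, 0.06, -0.01], [0.2, 0.06, 0.11], [-0.04, 0.08, -0.02]]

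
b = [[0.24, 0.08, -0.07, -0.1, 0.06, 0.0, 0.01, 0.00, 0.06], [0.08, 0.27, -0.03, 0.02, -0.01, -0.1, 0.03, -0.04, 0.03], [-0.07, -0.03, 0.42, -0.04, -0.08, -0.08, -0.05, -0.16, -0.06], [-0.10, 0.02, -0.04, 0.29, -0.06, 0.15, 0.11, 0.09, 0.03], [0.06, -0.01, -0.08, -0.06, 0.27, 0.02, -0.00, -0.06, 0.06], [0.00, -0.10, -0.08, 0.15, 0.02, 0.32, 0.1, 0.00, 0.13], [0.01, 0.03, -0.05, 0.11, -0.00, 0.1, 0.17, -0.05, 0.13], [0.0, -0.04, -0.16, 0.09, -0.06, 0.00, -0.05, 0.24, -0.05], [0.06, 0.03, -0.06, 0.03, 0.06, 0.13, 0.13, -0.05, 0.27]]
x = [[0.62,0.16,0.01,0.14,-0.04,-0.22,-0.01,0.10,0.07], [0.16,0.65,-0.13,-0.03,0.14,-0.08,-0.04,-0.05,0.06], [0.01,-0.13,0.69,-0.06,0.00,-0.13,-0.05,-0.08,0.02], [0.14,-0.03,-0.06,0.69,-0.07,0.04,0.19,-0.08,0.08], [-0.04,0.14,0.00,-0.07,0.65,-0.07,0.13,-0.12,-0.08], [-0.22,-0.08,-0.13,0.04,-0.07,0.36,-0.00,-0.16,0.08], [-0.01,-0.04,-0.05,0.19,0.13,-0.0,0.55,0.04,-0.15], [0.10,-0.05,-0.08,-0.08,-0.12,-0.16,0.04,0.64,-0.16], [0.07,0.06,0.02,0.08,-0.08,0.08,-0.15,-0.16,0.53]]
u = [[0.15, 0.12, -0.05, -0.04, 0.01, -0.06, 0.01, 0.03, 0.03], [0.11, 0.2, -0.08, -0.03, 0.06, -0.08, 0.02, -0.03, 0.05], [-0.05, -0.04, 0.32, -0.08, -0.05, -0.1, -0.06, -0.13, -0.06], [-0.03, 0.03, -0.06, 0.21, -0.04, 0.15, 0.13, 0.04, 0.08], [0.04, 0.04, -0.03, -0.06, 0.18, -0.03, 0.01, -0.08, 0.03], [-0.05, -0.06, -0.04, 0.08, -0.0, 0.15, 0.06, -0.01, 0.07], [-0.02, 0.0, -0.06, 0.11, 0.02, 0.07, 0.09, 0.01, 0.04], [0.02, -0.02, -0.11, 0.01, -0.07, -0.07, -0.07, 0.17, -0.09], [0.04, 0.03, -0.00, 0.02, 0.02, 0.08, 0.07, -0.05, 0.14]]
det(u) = -0.00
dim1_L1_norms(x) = [1.37, 1.34, 1.17, 1.38, 1.3, 1.14, 1.16, 1.43, 1.23]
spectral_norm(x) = 0.95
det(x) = 0.00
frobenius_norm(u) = 0.77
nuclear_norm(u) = 1.68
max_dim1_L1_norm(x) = 1.43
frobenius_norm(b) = 1.05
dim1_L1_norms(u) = [0.5, 0.66, 0.89, 0.77, 0.5, 0.52, 0.42, 0.63, 0.45]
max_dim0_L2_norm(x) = 0.75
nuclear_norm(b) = 2.49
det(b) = -0.00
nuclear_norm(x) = 5.38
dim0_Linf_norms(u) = [0.15, 0.2, 0.32, 0.21, 0.18, 0.15, 0.13, 0.17, 0.14]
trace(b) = 2.49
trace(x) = 5.38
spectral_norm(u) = 0.50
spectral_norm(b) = 0.68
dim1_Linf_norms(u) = [0.15, 0.2, 0.32, 0.21, 0.18, 0.15, 0.11, 0.17, 0.14]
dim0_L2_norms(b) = [0.29, 0.31, 0.48, 0.38, 0.31, 0.41, 0.27, 0.32, 0.35]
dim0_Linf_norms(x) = [0.62, 0.65, 0.69, 0.69, 0.65, 0.36, 0.55, 0.64, 0.53]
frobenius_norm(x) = 2.01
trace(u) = 1.61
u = x @ b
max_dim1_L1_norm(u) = 0.89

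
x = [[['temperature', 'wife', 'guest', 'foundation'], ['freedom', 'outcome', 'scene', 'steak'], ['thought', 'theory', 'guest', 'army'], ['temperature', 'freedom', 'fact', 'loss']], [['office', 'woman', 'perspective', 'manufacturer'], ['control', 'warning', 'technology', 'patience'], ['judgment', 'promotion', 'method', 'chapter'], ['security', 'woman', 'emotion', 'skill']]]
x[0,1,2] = 'scene'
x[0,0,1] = 'wife'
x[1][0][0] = 'office'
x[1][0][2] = 'perspective'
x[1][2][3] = 'chapter'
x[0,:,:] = [['temperature', 'wife', 'guest', 'foundation'], ['freedom', 'outcome', 'scene', 'steak'], ['thought', 'theory', 'guest', 'army'], ['temperature', 'freedom', 'fact', 'loss']]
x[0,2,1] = 'theory'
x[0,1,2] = 'scene'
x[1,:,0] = ['office', 'control', 'judgment', 'security']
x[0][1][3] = 'steak'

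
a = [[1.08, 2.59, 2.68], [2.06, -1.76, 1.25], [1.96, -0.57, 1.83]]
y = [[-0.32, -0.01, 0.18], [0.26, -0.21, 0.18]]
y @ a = [[-0.01, -0.91, -0.54], [0.2, 0.94, 0.76]]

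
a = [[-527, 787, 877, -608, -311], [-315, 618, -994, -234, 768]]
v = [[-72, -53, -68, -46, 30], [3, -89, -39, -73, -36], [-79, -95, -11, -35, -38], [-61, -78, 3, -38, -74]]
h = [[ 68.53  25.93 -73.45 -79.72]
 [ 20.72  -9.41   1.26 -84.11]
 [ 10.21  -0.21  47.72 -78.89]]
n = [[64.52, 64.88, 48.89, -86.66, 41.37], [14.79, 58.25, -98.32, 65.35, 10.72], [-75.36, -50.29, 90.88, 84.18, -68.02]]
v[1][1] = -89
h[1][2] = 1.26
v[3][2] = 3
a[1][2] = -994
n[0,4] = 41.37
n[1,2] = -98.32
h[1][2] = 1.26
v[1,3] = -73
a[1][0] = -315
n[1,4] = 10.72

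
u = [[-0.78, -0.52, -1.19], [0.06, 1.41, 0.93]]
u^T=[[-0.78, 0.06], [-0.52, 1.41], [-1.19, 0.93]]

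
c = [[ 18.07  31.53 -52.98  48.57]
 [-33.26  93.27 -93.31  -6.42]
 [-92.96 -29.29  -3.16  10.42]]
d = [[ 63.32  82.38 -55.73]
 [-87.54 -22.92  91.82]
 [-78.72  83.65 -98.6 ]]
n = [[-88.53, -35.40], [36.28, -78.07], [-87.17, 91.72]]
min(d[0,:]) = -55.73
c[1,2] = -93.31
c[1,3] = -6.42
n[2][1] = 91.72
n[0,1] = -35.4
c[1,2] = -93.31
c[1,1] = 93.27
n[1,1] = -78.07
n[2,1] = 91.72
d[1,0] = -87.54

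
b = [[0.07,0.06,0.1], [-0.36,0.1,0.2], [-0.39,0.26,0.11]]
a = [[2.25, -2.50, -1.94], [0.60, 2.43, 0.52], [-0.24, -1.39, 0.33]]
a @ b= [[1.81,-0.62,-0.49], [-1.04,0.41,0.60], [0.35,-0.07,-0.27]]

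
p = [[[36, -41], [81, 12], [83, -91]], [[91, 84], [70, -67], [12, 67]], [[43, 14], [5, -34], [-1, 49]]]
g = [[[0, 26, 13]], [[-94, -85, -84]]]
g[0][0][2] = 13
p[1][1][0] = 70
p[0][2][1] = -91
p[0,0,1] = -41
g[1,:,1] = [-85]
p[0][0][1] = -41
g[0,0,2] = 13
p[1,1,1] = -67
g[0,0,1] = 26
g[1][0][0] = -94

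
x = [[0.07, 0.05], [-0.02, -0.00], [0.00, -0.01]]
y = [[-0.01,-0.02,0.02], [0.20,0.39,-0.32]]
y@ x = [[-0.0, -0.0], [0.01, 0.01]]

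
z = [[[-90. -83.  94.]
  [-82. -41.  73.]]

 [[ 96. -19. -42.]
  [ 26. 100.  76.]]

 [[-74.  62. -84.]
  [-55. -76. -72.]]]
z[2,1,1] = -76.0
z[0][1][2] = 73.0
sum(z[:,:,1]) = -57.0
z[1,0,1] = -19.0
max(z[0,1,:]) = 73.0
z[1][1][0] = 26.0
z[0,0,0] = -90.0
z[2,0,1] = 62.0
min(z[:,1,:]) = -82.0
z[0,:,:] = [[-90.0, -83.0, 94.0], [-82.0, -41.0, 73.0]]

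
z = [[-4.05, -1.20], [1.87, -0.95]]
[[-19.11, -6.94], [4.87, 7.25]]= z @[[3.94, 2.51], [2.63, -2.69]]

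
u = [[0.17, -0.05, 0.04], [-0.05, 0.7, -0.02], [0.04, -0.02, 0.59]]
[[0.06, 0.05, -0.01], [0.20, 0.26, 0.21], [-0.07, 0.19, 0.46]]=u @ [[0.5, 0.32, -0.14], [0.32, 0.41, 0.31], [-0.14, 0.31, 0.80]]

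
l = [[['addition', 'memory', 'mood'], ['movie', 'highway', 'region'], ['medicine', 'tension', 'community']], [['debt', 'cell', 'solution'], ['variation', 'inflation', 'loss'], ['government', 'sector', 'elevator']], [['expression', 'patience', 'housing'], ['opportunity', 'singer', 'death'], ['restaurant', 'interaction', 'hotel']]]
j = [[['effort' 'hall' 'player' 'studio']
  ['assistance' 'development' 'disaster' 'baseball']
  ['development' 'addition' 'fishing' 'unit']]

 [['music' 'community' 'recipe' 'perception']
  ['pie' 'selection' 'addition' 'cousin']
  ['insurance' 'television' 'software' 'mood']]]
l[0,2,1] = 'tension'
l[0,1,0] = 'movie'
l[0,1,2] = 'region'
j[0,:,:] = [['effort', 'hall', 'player', 'studio'], ['assistance', 'development', 'disaster', 'baseball'], ['development', 'addition', 'fishing', 'unit']]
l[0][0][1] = 'memory'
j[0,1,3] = 'baseball'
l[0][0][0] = 'addition'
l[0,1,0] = 'movie'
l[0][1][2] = 'region'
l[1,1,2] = 'loss'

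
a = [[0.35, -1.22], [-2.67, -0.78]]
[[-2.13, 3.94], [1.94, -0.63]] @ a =[[-11.27, -0.47], [2.36, -1.88]]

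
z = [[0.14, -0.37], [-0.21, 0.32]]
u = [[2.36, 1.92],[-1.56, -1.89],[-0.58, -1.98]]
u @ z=[[-0.07,  -0.26], [0.18,  -0.03], [0.33,  -0.42]]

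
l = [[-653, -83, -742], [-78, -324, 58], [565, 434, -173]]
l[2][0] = 565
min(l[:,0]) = -653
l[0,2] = -742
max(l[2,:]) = 565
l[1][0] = -78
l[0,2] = -742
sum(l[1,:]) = -344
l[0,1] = -83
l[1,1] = -324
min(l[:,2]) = -742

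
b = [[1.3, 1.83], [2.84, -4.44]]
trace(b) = -3.14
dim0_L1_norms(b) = [4.14, 6.27]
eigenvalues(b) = [2.1, -5.24]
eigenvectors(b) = [[0.92, -0.27], [0.40, 0.96]]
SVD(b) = [[-0.18, 0.98], [0.98, 0.18]] @ diag([5.3491012672427845, 2.0506622424918346]) @ [[0.48,  -0.88],[0.88,  0.48]]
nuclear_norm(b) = 7.40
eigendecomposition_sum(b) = [[1.87, 0.52], [0.81, 0.23]] + [[-0.57, 1.31], [2.03, -4.67]]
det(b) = -10.97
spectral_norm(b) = 5.35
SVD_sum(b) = [[-0.47, 0.87], [2.51, -4.62]] + [[1.77, 0.96], [0.33, 0.18]]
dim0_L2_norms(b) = [3.12, 4.8]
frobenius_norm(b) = 5.73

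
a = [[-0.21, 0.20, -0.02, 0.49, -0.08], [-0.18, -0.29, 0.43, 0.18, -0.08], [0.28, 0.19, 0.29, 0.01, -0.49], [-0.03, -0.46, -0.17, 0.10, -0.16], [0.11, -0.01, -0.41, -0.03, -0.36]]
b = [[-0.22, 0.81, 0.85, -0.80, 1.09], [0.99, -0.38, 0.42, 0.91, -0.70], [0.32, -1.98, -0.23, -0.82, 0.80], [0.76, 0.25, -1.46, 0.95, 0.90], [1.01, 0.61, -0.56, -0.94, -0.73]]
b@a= [[0.28, 0.24, 0.29, -0.07, -0.73], [-0.13, -0.02, 0.07, 0.53, -0.15], [0.34, 0.96, -1.11, -0.31, 0.09], [-0.54, -0.64, -0.86, 0.47, 0.16], [-0.53, 0.36, 0.54, 0.53, 0.56]]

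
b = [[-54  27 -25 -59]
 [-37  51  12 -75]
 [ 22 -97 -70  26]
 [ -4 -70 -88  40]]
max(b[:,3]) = 40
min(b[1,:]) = -75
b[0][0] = -54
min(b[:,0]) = -54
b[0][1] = 27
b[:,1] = [27, 51, -97, -70]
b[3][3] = 40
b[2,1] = -97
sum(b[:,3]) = -68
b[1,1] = 51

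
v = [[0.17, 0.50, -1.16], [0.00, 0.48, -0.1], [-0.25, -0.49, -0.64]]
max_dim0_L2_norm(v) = 1.33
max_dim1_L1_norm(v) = 1.83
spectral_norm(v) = 1.36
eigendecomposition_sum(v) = [[-0.17, -0.20, -0.76], [-0.01, -0.01, -0.05], [-0.17, -0.20, -0.74]] + [[0.18, -0.98, -0.12], [-0.02, 0.13, 0.01], [-0.04, 0.19, 0.02]] + [[0.16, 1.68, -0.28], [0.04, 0.37, -0.06], [-0.05, -0.48, 0.08]]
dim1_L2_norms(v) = [1.27, 0.49, 0.84]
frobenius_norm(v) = 1.61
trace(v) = 0.01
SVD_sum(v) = [[0.07,0.35,-1.21],[0.01,0.06,-0.22],[0.02,0.13,-0.45]] + [[0.06, 0.17, 0.05], [0.12, 0.37, 0.11], [-0.21, -0.64, -0.19]] + [[0.05, -0.02, -0.0], [-0.13, 0.04, 0.0], [-0.07, 0.02, 0.00]]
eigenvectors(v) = [[0.71, -0.97, 0.94], [0.05, 0.13, 0.21], [0.7, 0.19, -0.27]]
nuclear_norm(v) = 2.36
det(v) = -0.19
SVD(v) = [[0.92, 0.22, -0.31], [0.17, 0.49, 0.85], [0.34, -0.84, 0.42]] @ diag([1.3628379991695925, 0.8321726185835158, 0.16511002664670305]) @ [[0.05,0.28,-0.96], [0.30,0.91,0.28], [-0.95,0.3,0.03]]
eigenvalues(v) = [-0.93, 0.33, 0.61]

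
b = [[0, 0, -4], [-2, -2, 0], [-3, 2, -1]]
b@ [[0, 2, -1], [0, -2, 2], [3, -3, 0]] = [[-12, 12, 0], [0, 0, -2], [-3, -7, 7]]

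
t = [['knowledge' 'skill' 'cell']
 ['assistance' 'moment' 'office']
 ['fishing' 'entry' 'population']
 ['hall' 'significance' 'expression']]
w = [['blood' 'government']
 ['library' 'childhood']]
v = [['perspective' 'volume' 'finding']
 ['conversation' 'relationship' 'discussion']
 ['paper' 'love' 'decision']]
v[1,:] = ['conversation', 'relationship', 'discussion']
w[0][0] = 'blood'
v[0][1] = 'volume'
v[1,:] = ['conversation', 'relationship', 'discussion']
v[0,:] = ['perspective', 'volume', 'finding']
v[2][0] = 'paper'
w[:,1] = ['government', 'childhood']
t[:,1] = ['skill', 'moment', 'entry', 'significance']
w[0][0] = 'blood'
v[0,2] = 'finding'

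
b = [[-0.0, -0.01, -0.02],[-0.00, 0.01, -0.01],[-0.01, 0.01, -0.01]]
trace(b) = 0.00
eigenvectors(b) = [[(-0.76+0j), (-0.77+0j), (-0.77-0j)], [-0.21+0.00j, (-0.06+0.48j), (-0.06-0.48j)], [(-0.61+0j), 0.40+0.08j, (0.4-0.08j)]]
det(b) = -0.00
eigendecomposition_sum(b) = [[(-0.01+0j), 0.00-0.00j, -0.01+0.00j], [-0.00+0.00j, -0j, -0.00+0.00j], [-0.01+0.00j, 0.00-0.00j, -0.01+0.00j]] + [[0.00+0.00j,-0.01+0.01j,(-0-0j)], [0.00-0.00j,0j,(-0+0j)], [(-0-0j),-0j,0j]] + [[0.00-0.00j, (-0.01-0.01j), (-0+0j)], [0.00+0.00j, 0.00-0.00j, (-0-0j)], [-0.00+0.00j, 0.00+0.00j, 0.00-0.00j]]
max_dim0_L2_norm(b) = 0.02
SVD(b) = [[-0.76,-0.65,-0.04],  [-0.42,0.44,0.80],  [-0.5,0.62,-0.60]] @ diag([0.024908636153610324, 0.018342431843139224, 0.006566204310471104]) @ [[0.2, -0.06, 0.98], [-0.34, 0.93, 0.13], [0.92, 0.36, -0.17]]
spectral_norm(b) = 0.02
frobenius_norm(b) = 0.03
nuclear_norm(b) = 0.05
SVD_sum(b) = [[-0.0, 0.0, -0.02], [-0.0, 0.00, -0.01], [-0.00, 0.00, -0.01]] + [[0.0, -0.01, -0.0], [-0.00, 0.01, 0.00], [-0.0, 0.01, 0.00]] + [[-0.00, -0.0, 0.0],[0.00, 0.0, -0.0],[-0.00, -0.0, 0.00]]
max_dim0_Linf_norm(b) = 0.02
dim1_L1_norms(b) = [0.03, 0.02, 0.03]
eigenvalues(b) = [(-0.02+0j), (0.01+0.01j), (0.01-0.01j)]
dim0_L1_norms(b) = [0.01, 0.03, 0.04]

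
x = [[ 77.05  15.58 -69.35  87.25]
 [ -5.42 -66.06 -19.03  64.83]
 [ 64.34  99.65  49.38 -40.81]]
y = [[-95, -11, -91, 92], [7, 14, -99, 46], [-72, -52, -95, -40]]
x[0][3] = 87.25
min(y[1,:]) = -99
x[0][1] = 15.58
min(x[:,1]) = -66.06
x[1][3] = 64.83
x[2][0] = 64.34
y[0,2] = -91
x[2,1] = 99.65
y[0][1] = -11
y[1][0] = 7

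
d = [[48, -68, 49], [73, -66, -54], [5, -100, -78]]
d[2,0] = 5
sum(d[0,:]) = 29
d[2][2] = -78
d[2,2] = -78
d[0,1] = -68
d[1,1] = -66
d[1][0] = 73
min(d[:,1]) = -100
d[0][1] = -68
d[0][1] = -68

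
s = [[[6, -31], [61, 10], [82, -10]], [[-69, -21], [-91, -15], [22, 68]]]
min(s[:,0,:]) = -69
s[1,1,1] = -15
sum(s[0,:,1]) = -31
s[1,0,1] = -21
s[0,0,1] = -31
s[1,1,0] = -91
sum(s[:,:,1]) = 1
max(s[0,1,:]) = 61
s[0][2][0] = 82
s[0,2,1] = -10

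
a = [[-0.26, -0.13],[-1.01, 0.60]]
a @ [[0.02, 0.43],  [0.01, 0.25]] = [[-0.01, -0.14], [-0.01, -0.28]]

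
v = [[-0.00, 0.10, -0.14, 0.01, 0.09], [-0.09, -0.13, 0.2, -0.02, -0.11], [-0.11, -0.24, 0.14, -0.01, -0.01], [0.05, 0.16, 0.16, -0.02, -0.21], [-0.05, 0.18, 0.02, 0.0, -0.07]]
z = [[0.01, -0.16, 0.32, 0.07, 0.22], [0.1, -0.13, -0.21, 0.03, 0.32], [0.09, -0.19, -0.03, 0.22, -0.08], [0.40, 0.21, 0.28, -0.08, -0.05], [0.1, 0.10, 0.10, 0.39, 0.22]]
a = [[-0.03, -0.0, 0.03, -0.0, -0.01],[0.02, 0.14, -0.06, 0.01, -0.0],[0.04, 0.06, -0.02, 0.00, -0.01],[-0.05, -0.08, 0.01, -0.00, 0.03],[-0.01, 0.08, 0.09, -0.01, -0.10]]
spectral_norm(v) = 0.44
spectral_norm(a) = 0.20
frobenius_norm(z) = 0.99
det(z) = -0.01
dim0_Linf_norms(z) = [0.4, 0.21, 0.32, 0.39, 0.32]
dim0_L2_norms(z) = [0.43, 0.36, 0.49, 0.46, 0.46]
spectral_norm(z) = 0.60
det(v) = 0.00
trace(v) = -0.08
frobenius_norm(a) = 0.26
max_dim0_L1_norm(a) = 0.36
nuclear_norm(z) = 2.11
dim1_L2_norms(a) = [0.04, 0.15, 0.08, 0.1, 0.16]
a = z @ v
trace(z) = -0.01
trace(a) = -0.01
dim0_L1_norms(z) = [0.7, 0.79, 0.94, 0.79, 0.89]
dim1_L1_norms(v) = [0.34, 0.55, 0.51, 0.6, 0.32]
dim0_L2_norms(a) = [0.07, 0.19, 0.11, 0.01, 0.11]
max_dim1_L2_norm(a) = 0.16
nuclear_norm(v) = 0.93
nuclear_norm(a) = 0.41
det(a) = -0.00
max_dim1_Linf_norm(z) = 0.4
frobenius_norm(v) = 0.59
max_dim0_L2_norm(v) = 0.38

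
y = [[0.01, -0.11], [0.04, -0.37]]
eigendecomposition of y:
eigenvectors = [[0.99, 0.29], [0.11, 0.96]]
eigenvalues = [-0.0, -0.36]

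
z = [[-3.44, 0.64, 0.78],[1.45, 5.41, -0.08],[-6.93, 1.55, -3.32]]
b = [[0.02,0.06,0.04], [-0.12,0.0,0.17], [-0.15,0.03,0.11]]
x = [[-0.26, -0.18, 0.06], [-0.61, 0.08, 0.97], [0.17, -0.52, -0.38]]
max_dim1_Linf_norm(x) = 0.97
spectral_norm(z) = 8.38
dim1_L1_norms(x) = [0.5, 1.66, 1.07]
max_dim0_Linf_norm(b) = 0.17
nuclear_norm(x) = 1.92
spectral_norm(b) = 0.28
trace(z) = -1.35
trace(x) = -0.56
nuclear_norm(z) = 16.02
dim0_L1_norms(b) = [0.29, 0.09, 0.32]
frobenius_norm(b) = 0.29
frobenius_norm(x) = 1.37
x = z @ b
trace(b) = 0.13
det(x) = -0.09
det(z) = 95.79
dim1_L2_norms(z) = [3.58, 5.6, 7.84]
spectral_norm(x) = 1.26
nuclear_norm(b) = 0.40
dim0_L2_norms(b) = [0.19, 0.07, 0.21]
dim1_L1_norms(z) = [4.86, 6.94, 11.8]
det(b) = -0.00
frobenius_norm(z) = 10.28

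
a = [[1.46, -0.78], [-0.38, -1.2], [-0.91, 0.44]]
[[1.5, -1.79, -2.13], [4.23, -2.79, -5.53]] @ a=[[4.81, 0.04], [12.27, -2.38]]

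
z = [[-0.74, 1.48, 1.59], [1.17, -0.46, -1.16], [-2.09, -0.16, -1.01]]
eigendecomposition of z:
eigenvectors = [[(0.32+0j), (-0.15+0.57j), (-0.15-0.57j)], [0.82+0.00j, (0.14-0.44j), (0.14+0.44j)], [(-0.48+0j), (-0.67+0j), (-0.67-0j)]]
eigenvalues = [(0.67+0j), (-1.44+1.68j), (-1.44-1.68j)]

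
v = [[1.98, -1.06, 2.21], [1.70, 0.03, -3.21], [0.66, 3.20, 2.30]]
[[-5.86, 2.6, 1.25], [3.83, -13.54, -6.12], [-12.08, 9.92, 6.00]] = v@[[-1.66, -1.77, -0.65], [-1.93, 1.10, 0.88], [-2.09, 3.29, 1.57]]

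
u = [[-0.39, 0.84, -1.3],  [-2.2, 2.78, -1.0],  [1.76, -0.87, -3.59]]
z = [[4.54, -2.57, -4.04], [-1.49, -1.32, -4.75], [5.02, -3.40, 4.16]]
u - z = [[-4.93,3.41,2.74], [-0.71,4.10,3.75], [-3.26,2.53,-7.75]]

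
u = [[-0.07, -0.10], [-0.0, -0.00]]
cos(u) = [[1.00,  -0.00], [0.00,  1.00]]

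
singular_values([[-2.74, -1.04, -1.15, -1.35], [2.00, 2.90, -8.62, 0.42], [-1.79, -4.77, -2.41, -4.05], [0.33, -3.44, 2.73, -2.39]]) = [10.13, 7.81, 2.85, 0.34]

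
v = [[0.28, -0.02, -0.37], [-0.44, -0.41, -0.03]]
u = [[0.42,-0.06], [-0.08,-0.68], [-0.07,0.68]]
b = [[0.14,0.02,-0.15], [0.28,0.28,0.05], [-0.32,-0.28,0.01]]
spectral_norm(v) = 0.65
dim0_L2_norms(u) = [0.43, 0.96]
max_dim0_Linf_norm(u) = 0.68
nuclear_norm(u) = 1.40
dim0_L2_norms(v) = [0.52, 0.41, 0.37]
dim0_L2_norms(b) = [0.45, 0.4, 0.16]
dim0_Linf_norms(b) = [0.32, 0.28, 0.15]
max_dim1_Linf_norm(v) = 0.44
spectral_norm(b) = 0.59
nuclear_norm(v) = 1.05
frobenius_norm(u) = 1.06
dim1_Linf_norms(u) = [0.42, 0.68, 0.68]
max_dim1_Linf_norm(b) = 0.32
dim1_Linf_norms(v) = [0.37, 0.44]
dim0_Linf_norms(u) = [0.42, 0.68]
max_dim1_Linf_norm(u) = 0.68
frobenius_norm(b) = 0.62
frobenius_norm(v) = 0.76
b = u @ v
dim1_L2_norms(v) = [0.46, 0.6]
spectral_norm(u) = 0.96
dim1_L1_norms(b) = [0.31, 0.61, 0.61]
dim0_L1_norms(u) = [0.57, 1.42]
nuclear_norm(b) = 0.77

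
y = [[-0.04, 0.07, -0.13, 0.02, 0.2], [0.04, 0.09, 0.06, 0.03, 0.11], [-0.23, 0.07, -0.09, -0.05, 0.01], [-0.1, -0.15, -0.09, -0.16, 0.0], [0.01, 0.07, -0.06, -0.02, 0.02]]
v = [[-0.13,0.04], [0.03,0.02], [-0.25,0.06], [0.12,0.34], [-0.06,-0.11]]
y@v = [[0.03, -0.02], [-0.02, 0.01], [0.05, -0.03], [0.01, -0.07], [0.01, -0.01]]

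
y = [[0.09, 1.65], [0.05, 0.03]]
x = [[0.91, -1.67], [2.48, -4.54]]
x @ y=[[-0.00, 1.45], [-0.00, 3.96]]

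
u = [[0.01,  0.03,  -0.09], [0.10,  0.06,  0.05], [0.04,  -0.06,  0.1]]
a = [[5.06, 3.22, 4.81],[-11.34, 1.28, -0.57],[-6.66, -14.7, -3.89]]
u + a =[[5.07, 3.25, 4.72], [-11.24, 1.34, -0.52], [-6.62, -14.76, -3.79]]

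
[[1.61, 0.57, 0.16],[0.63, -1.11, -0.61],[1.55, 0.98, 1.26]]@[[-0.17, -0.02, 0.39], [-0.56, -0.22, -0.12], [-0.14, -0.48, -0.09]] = [[-0.62, -0.23, 0.55],[0.60, 0.52, 0.43],[-0.99, -0.85, 0.37]]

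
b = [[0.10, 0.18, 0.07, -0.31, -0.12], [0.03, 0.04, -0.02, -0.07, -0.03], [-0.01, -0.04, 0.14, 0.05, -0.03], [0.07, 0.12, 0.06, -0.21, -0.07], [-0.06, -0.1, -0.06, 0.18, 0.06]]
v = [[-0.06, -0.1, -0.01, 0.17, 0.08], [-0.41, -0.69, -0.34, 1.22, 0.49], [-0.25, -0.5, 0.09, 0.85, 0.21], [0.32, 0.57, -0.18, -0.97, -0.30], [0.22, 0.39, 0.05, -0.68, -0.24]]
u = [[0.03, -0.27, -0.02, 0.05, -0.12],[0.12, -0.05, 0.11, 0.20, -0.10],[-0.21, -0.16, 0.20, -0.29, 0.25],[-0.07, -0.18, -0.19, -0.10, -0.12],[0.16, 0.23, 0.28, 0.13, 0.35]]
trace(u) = 0.43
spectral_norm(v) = 2.38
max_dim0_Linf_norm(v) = 1.22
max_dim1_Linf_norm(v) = 1.22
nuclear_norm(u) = 1.60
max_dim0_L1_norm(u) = 0.94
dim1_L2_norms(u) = [0.3, 0.28, 0.51, 0.31, 0.54]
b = u @ v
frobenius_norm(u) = 0.91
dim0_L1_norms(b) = [0.27, 0.48, 0.35, 0.82, 0.31]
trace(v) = -1.87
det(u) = -0.00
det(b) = 0.00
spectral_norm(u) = 0.66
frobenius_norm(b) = 0.56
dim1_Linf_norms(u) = [0.27, 0.2, 0.29, 0.19, 0.35]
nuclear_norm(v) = 2.85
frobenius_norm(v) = 2.42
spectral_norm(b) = 0.54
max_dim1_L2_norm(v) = 1.58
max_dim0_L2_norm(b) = 0.42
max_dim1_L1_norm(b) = 0.78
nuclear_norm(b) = 0.73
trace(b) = 0.13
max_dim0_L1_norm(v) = 3.89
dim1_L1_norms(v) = [0.42, 3.15, 1.9, 2.34, 1.58]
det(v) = 0.00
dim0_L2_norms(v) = [0.62, 1.1, 0.4, 1.91, 0.66]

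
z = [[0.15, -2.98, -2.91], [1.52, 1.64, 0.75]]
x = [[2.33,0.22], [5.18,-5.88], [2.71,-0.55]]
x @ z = [[0.68,-6.58,-6.62], [-8.16,-25.08,-19.48], [-0.43,-8.98,-8.3]]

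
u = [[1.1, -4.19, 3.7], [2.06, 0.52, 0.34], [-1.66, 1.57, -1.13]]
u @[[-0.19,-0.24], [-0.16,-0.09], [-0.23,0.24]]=[[-0.39, 1.00], [-0.55, -0.46], [0.32, -0.01]]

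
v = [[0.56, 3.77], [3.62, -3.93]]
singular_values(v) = [6.01, 2.64]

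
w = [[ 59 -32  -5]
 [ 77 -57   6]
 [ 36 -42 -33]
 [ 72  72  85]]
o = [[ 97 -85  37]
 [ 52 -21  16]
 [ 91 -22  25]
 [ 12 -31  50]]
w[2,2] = -33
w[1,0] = 77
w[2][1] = -42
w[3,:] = [72, 72, 85]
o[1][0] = 52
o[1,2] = 16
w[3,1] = 72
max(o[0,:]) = 97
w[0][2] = -5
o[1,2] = 16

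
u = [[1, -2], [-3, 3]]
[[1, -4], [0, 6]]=u @ [[-1, 0], [-1, 2]]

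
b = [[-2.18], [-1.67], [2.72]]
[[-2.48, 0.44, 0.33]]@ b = [[5.57]]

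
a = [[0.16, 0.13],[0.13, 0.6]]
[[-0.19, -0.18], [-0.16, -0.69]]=a@[[-1.15, -0.27], [-0.02, -1.09]]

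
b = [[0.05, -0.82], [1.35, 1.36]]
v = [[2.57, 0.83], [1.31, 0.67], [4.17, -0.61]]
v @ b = [[1.25,-0.98], [0.97,-0.16], [-0.62,-4.25]]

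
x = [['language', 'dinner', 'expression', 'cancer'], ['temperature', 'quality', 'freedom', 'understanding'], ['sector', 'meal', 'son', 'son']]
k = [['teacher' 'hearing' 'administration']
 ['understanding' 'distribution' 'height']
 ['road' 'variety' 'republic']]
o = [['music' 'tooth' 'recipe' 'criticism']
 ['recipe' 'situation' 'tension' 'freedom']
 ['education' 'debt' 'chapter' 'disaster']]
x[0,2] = 'expression'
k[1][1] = 'distribution'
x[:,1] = ['dinner', 'quality', 'meal']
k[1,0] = 'understanding'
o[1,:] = ['recipe', 'situation', 'tension', 'freedom']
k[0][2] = 'administration'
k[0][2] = 'administration'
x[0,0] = 'language'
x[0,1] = 'dinner'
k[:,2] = ['administration', 'height', 'republic']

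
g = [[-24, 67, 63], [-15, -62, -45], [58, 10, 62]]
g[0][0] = -24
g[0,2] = 63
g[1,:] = [-15, -62, -45]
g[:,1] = [67, -62, 10]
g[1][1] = -62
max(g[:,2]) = 63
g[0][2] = 63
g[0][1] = 67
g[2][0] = 58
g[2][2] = 62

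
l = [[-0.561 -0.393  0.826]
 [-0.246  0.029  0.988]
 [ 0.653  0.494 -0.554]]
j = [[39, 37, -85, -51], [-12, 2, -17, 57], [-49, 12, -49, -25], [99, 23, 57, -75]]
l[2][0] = 0.653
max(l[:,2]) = 0.988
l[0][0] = -0.561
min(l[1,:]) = -0.246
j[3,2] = 57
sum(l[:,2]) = 1.26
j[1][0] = -12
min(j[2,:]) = -49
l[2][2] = -0.554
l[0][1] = -0.393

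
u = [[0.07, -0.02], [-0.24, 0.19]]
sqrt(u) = [[0.24,-0.03], [-0.36,0.42]]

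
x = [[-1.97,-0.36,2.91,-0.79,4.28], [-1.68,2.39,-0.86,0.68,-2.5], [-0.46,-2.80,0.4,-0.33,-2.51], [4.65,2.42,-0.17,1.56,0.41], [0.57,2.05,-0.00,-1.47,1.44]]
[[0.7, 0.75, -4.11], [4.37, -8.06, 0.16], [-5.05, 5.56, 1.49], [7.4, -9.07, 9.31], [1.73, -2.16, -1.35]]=x@[[0.2, -0.1, 1.66], [1.87, -2.77, 0.37], [1.15, -1.80, 1.72], [1.40, -1.63, 0.94], [-0.11, 0.82, -1.16]]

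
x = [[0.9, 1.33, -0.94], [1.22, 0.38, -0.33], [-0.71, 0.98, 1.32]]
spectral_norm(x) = 2.28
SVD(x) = [[-0.72, -0.48, 0.5], [-0.52, -0.10, -0.85], [0.45, -0.87, -0.18]] @ diag([2.2807768732741867, 1.6704808035347354, 0.6470322552698353]) @ [[-0.71, -0.31, 0.64], [0.04, -0.91, -0.4], [-0.71, 0.26, -0.66]]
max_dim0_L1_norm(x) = 2.83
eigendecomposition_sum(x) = [[-0.38,0.49,-0.09],[0.31,-0.4,0.07],[-0.26,0.34,-0.06]] + [[3.52, -0.86, -6.04], [2.85, -0.7, -4.89], [0.58, -0.14, -1.0]] + [[-2.24, 1.71, 5.19], [-1.93, 1.47, 4.48], [-1.03, 0.78, 2.38]]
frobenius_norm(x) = 2.90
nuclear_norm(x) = 4.60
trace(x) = 2.60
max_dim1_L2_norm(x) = 1.86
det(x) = -2.47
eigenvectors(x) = [[0.68,-0.77,0.71], [-0.55,-0.62,0.62], [0.48,-0.13,0.33]]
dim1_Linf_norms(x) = [1.33, 1.22, 1.32]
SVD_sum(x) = [[1.16, 0.52, -1.05], [0.84, 0.37, -0.76], [-0.73, -0.32, 0.66]] + [[-0.04, 0.73, 0.32], [-0.01, 0.15, 0.06], [-0.07, 1.33, 0.59]] + [[-0.23,  0.08,  -0.21], [0.39,  -0.14,  0.36], [0.08,  -0.03,  0.08]]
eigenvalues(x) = [-0.84, 1.82, 1.62]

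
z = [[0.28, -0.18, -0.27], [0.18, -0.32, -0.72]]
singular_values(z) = [0.9, 0.19]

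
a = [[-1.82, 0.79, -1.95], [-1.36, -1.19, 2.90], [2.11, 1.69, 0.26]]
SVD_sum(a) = [[0.44, 0.68, -1.13], [-1.07, -1.64, 2.74], [0.41, 0.63, -1.04]] + [[-2.00, -0.47, -1.06], [-0.07, -0.02, -0.04], [1.98, 0.46, 1.05]] + [[-0.26,0.58,0.24],[-0.21,0.47,0.20],[-0.28,0.6,0.25]]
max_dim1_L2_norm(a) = 3.42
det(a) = 14.18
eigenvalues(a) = [(-2.19+1.99j), (-2.19-1.99j), (1.62+0j)]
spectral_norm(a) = 3.87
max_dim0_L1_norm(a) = 5.29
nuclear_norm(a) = 8.25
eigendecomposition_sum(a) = [[(-0.86+1.38j),0.49+0.80j,-0.84-0.54j], [(-0.87-1.46j),-0.98+0.07j,0.90-0.52j], [(0.9+0.55j),0.52-0.32j,-0.34+0.54j]] + [[(-0.86-1.38j), (0.49-0.8j), -0.84+0.54j], [(-0.87+1.46j), -0.98-0.07j, 0.90+0.52j], [0.90-0.55j, 0.52+0.32j, (-0.34-0.54j)]] + [[-0.09-0.00j,(-0.19-0j),-0.28-0.00j], [(0.37+0j),0.77+0.00j,(1.11+0j)], [0.32+0.00j,0.66+0.00j,(0.94+0j)]]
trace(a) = -2.75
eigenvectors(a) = [[(0.29+0.56j), 0.29-0.56j, -0.19+0.00j], [(-0.66+0j), (-0.66-0j), (0.75+0j)], [(0.36-0.19j), (0.36+0.19j), 0.64+0.00j]]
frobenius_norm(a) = 5.18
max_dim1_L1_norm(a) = 5.45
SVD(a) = [[0.36, 0.71, 0.6], [-0.87, 0.03, 0.49], [0.33, -0.70, 0.63]] @ diag([3.8661208113643193, 3.2512525705394175, 1.1282582126873844]) @ [[0.32, 0.49, -0.81],[-0.86, -0.20, -0.46],[-0.39, 0.85, 0.36]]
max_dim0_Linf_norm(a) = 2.9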